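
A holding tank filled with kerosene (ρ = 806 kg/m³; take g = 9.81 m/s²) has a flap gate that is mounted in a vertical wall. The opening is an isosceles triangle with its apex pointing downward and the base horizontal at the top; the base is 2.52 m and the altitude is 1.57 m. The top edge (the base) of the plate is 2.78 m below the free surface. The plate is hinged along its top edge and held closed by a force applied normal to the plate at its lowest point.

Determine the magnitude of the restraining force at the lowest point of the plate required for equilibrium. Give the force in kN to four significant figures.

P ≈ 18.59 kN

γ = ρg = 806 × 9.81 / 1000 = 7.90686 kN/m³.
With the apex down, the centroid sits h/3 = 1.57/3 = 0.523333 m below the base (the top edge), so the centroid depth is h_c = 2.78 + 0.523333 = 3.30333 m.
A = ½ × 2.52 × 1.57 = 1.9782 m².
Resultant F = γ·h_c·A = 7.90686 × 3.30333 × 1.9782 = 51.6685 kN.
I_c = b·h³/36 = 2.52 × 1.57³/36 = 0.270893 m⁴.
Centre of pressure: y_p = y_c + I_c/(y_c·A) = 3.30333 + 0.270893/(3.30333 × 1.9782) = 3.30333 + 0.0414549 = 3.34478 m along the plane.
The resultant acts 0.523333 + 0.0414549 = 0.564788 m (along the plate) below the hinge at the top edge, so the moment about the hinge is M = F × 0.564788 = 51.6685 × 0.564788 = 29.1817 kN·m.
A normal force at the bottom, 1.57 m from the hinge, must supply this moment: P = 29.1817/1.57 = 18.5871 kN.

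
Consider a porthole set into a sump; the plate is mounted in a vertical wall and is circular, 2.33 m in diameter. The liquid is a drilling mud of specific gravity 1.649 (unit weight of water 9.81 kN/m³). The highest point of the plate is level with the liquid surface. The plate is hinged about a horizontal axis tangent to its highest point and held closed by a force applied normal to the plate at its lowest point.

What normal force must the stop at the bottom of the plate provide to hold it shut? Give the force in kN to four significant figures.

γ = 1.649 × 9.81 = 16.17669 kN/m³.
The centroid is at the centre, 1.165 m below the top of the plate, so the centroid depth is h_c = 1.165 m.
A = π(1.165)² = 4.26385 m².
Resultant F = γ·h_c·A = 16.17669 × 1.165 × 4.26385 = 80.3559 kN.
I_c = πr⁴/4 = π × 1.165⁴/4 = 1.44675 m⁴.
Centre of pressure: y_p = y_c + I_c/(y_c·A) = 1.165 + 1.44675/(1.165 × 4.26385) = 1.165 + 0.29125 = 1.45625 m along the plane.
The resultant acts 1.165 + 0.29125 = 1.45625 m (along the plate) below the hinge at the top edge, so the moment about the hinge is M = F × 1.45625 = 80.3559 × 1.45625 = 117.018 kN·m.
A normal force at the bottom, 2.33 m from the hinge, must supply this moment: P = 117.018/2.33 = 50.2223 kN.

P ≈ 50.22 kN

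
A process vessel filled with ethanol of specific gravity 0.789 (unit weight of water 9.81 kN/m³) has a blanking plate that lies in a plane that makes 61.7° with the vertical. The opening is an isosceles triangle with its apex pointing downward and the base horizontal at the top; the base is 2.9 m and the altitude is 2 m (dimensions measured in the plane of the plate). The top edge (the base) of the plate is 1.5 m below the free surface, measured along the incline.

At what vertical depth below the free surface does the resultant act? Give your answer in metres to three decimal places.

h_p = 1.076 m

γ = 0.789 × 9.81 = 7.74009 kN/m³.
The plate makes 61.7° with the vertical, i.e. θ = 90° − 61.7° = 28.3° to the horizontal. Measuring y along the incline from the free-surface line, vertical depth h = y·sinθ with sinθ = 0.474088.
With the apex down, the centroid sits h/3 = 2/3 = 0.666667 m below the base (the top edge), so y_c = 1.5 + 0.666667 = 2.16667 m and h_c = 2.16667 × 0.474088 = 1.02719 m.
A = ½ × 2.9 × 2 = 2.9 m².
Resultant F = γ·h_c·A = 7.74009 × 1.02719 × 2.9 = 23.0566 kN.
I_c = b·h³/36 = 2.9 × 2³/36 = 0.644444 m⁴.
Centre of pressure: y_p = y_c + I_c/(y_c·A) = 2.16667 + 0.644444/(2.16667 × 2.9) = 2.16667 + 0.102564 = 2.26923 m along the plane.
Vertically, h_p = y_p·sinθ = 2.26923 × 0.474088 = 1.07581 m.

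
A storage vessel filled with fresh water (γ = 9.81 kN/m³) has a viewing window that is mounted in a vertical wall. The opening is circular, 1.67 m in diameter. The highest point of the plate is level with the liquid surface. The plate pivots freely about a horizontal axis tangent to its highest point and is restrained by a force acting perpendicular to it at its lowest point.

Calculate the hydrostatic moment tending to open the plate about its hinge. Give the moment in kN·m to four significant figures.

M ≈ 18.73 kN·m

γ = 9.81 kN/m³.
The centroid is at the centre, 0.835 m below the top of the plate, so the centroid depth is h_c = 0.835 m.
A = π(0.835)² = 2.1904 m².
Resultant F = γ·h_c·A = 9.81 × 0.835 × 2.1904 = 17.9423 kN.
I_c = πr⁴/4 = π × 0.835⁴/4 = 0.3818 m⁴.
Centre of pressure: y_p = y_c + I_c/(y_c·A) = 0.835 + 0.3818/(0.835 × 2.1904) = 0.835 + 0.20875 = 1.04375 m along the plane.
The resultant acts 0.835 + 0.20875 = 1.04375 m (along the plate) below the hinge at the top edge, so the moment about the hinge is M = F × 1.04375 = 17.9423 × 1.04375 = 18.7273 kN·m.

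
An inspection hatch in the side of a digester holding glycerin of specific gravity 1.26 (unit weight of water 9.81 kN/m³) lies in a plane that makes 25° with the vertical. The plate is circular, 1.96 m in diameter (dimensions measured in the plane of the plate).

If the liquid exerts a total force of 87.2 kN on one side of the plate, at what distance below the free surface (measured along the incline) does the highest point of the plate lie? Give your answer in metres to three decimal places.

y_top ≈ 1.600 m

γ = 1.26 × 9.81 = 12.3606 kN/m³.
A = π(0.98)² = 3.01719 m².
From F = γ·h_c·A, the centroid depth is h_c = 87.2/(12.3606 × 3.01719) = 2.33816 m.
The plate makes 25° with the vertical, i.e. θ = 90° − 25° = 65° to the horizontal. Measuring y along the incline from the free-surface line, vertical depth h = y·sinθ with sinθ = 0.906308.
Along the incline, y_c = h_c/sinθ = 2.33816/0.906308 = 2.57987 m.
The centroid is at the centre, 0.98 m below the top of the plate, so the highest point sits at y_top = 2.57987 − 0.98 = 1.59987 m along the incline.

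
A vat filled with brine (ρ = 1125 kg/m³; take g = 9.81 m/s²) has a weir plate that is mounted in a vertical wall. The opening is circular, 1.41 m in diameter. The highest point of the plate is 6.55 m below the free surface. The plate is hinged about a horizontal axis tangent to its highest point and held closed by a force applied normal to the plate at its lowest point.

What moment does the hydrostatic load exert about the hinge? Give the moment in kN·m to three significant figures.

M ≈ 90.3 kN·m

γ = ρg = 1125 × 9.81 / 1000 = 11.03625 kN/m³.
The centroid is at the centre, 0.705 m below the top of the plate, so the centroid depth is h_c = 6.55 + 0.705 = 7.255 m.
A = π(0.705)² = 1.56145 m².
Resultant F = γ·h_c·A = 11.03625 × 7.255 × 1.56145 = 125.022 kN.
I_c = πr⁴/4 = π × 0.705⁴/4 = 0.19402 m⁴.
Centre of pressure: y_p = y_c + I_c/(y_c·A) = 7.255 + 0.19402/(7.255 × 1.56145) = 7.255 + 0.017127 = 7.27213 m along the plane.
The resultant acts 0.705 + 0.017127 = 0.722127 m (along the plate) below the hinge at the top edge, so the moment about the hinge is M = F × 0.722127 = 125.022 × 0.722127 = 90.2818 kN·m.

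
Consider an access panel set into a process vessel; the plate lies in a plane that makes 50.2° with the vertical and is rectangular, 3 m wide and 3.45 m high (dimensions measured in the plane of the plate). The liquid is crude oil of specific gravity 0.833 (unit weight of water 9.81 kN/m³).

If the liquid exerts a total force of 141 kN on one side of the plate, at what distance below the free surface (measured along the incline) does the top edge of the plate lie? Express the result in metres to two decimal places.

γ = 0.833 × 9.81 = 8.17173 kN/m³.
A = 3 × 3.45 = 10.35 m².
From F = γ·h_c·A, the centroid depth is h_c = 141/(8.17173 × 10.35) = 1.66711 m.
The plate makes 50.2° with the vertical, i.e. θ = 90° − 50.2° = 39.8° to the horizontal. Measuring y along the incline from the free-surface line, vertical depth h = y·sinθ with sinθ = 0.640110.
Along the incline, y_c = h_c/sinθ = 1.66711/0.640110 = 2.60441 m.
The centroid lies 3.45/2 = 1.725 m below the top edge, so the top edge sits at y_top = 2.60441 − 1.725 = 0.87941 m along the incline.

y_top ≈ 0.88 m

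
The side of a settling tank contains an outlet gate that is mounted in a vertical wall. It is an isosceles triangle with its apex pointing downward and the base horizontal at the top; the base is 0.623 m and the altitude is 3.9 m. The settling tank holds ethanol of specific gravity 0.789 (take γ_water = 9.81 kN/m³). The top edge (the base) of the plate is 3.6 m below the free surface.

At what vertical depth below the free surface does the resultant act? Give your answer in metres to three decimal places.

h_p = 5.072 m

γ = 0.789 × 9.81 = 7.74009 kN/m³.
With the apex down, the centroid sits h/3 = 3.9/3 = 1.3 m below the base (the top edge), so the centroid depth is h_c = 3.6 + 1.3 = 4.9 m.
A = ½ × 0.623 × 3.9 = 1.21485 m².
Resultant F = γ·h_c·A = 7.74009 × 4.9 × 1.21485 = 46.0749 kN.
I_c = b·h³/36 = 0.623 × 3.9³/36 = 1.02655 m⁴.
Centre of pressure: y_p = y_c + I_c/(y_c·A) = 4.9 + 1.02655/(4.9 × 1.21485) = 4.9 + 0.172449 = 5.07245 m along the plane.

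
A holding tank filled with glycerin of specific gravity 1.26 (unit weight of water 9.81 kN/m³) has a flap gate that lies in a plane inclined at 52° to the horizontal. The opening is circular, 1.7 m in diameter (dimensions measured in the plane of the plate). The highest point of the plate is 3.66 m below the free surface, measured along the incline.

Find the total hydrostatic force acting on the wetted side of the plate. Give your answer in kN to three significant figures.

F ≈ 99.7 kN

γ = 1.26 × 9.81 = 12.3606 kN/m³.
Let θ = 52° be the plate's angle to the horizontal; measure y along the incline from where the plane meets the free surface. Vertical depth h = y·sinθ with sinθ = 0.788011.
The centroid is at the centre, 0.85 m below the top of the plate, so y_c = 3.66 + 0.85 = 4.51 m and h_c = 4.51 × 0.788011 = 3.55393 m.
A = π(0.85)² = 2.2698 m².
Resultant F = γ·h_c·A = 12.3606 × 3.55393 × 2.2698 = 99.7094 kN.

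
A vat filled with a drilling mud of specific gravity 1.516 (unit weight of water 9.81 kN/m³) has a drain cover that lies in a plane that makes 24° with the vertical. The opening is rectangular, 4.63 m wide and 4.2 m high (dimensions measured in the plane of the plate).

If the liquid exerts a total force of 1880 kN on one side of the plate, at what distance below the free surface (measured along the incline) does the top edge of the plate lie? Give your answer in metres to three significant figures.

y_top ≈ 5.02 m

γ = 1.516 × 9.81 = 14.87196 kN/m³.
A = 4.63 × 4.2 = 19.446 m².
From F = γ·h_c·A, the centroid depth is h_c = 1880/(14.87196 × 19.446) = 6.50069 m.
The plate makes 24° with the vertical, i.e. θ = 90° − 24° = 66° to the horizontal. Measuring y along the incline from the free-surface line, vertical depth h = y·sinθ with sinθ = 0.913545.
Along the incline, y_c = h_c/sinθ = 6.50069/0.913545 = 7.11589 m.
The centroid lies 4.2/2 = 2.1 m below the top edge, so the top edge sits at y_top = 7.11589 − 2.1 = 5.01589 m along the incline.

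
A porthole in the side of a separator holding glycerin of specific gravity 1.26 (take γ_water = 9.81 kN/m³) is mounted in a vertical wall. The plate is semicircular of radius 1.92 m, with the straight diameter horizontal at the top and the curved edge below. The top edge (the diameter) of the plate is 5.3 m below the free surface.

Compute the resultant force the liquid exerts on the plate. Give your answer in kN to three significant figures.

γ = 1.26 × 9.81 = 12.3606 kN/m³.
The centroid of a semicircle lies 4r/(3π) = 0.814873 m from the diameter, here below the top edge, so the centroid depth is h_c = 5.3 + 0.814873 = 6.11487 m.
A = πr²/2 = π × 1.92²/2 = 5.79058 m².
Resultant F = γ·h_c·A = 12.3606 × 6.11487 × 5.79058 = 437.672 kN.

F ≈ 438 kN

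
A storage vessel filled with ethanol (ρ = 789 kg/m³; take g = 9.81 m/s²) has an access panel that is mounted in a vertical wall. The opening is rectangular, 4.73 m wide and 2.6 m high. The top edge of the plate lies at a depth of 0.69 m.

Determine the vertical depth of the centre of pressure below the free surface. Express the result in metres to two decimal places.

h_p = 2.27 m

γ = ρg = 789 × 9.81 / 1000 = 7.74009 kN/m³.
The centroid lies 2.6/2 = 1.3 m below the top edge, so the centroid depth is h_c = 0.69 + 1.3 = 1.99 m.
A = 4.73 × 2.6 = 12.298 m².
Resultant F = γ·h_c·A = 7.74009 × 1.99 × 12.298 = 189.423 kN.
I_c = b·h³/12 = 4.73 × 2.6³/12 = 6.92787 m⁴.
Centre of pressure: y_p = y_c + I_c/(y_c·A) = 1.99 + 6.92787/(1.99 × 12.298) = 1.99 + 0.283082 = 2.27308 m along the plane.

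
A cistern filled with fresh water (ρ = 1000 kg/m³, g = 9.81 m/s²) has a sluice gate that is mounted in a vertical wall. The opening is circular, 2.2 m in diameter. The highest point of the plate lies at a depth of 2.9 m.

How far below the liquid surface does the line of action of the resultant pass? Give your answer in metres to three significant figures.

h_p = 4.08 m

γ = ρg = 1000 × 9.81 = 9810 N/m³ = 9.81 kN/m³.
The centroid is at the centre, 1.1 m below the top of the plate, so the centroid depth is h_c = 2.9 + 1.1 = 4 m.
A = π(1.1)² = 3.80133 m².
Resultant F = γ·h_c·A = 9.81 × 4 × 3.80133 = 149.164 kN.
I_c = πr⁴/4 = π × 1.1⁴/4 = 1.1499 m⁴.
Centre of pressure: y_p = y_c + I_c/(y_c·A) = 4 + 1.1499/(4 × 3.80133) = 4 + 0.0756248 = 4.07562 m along the plane.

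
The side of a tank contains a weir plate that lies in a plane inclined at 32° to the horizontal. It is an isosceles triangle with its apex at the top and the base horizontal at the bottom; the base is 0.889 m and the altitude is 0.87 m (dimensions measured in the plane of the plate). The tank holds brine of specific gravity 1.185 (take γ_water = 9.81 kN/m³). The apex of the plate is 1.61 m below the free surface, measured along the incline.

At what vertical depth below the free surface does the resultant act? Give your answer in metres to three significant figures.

h_p = 1.17 m

γ = 1.185 × 9.81 = 11.62485 kN/m³.
Let θ = 32° be the plate's angle to the horizontal; measure y along the incline from where the plane meets the free surface. Vertical depth h = y·sinθ with sinθ = 0.529919.
With the apex up, the centroid sits 2h/3 = 2 × 0.87/3 = 0.58 m below the apex, so y_c = 1.61 + 0.58 = 2.19 m and h_c = 2.19 × 0.529919 = 1.16052 m.
A = ½ × 0.889 × 0.87 = 0.386715 m².
Resultant F = γ·h_c·A = 11.62485 × 1.16052 × 0.386715 = 5.21712 kN.
I_c = b·h³/36 = 0.889 × 0.87³/36 = 0.0162614 m⁴.
Centre of pressure: y_p = y_c + I_c/(y_c·A) = 2.19 + 0.0162614/(2.19 × 0.386715) = 2.19 + 0.019201 = 2.2092 m along the plane.
Vertically, h_p = y_p·sinθ = 2.2092 × 0.529919 = 1.1707 m.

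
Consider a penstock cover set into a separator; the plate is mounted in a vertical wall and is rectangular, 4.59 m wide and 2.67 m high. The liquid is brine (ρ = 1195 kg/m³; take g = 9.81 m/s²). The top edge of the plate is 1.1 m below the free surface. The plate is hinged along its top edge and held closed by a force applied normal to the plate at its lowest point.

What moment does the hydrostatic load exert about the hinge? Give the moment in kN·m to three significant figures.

γ = ρg = 1195 × 9.81 / 1000 = 11.72295 kN/m³.
The centroid lies 2.67/2 = 1.335 m below the top edge, so the centroid depth is h_c = 1.1 + 1.335 = 2.435 m.
A = 4.59 × 2.67 = 12.2553 m².
Resultant F = γ·h_c·A = 11.72295 × 2.435 × 12.2553 = 349.832 kN.
I_c = b·h³/12 = 4.59 × 2.67³/12 = 7.28057 m⁴.
Centre of pressure: y_p = y_c + I_c/(y_c·A) = 2.435 + 7.28057/(2.435 × 12.2553) = 2.435 + 0.243973 = 2.67897 m along the plane.
The resultant acts 1.335 + 0.243973 = 1.57897 m (along the plate) below the hinge at the top edge, so the moment about the hinge is M = F × 1.57897 = 349.832 × 1.57897 = 552.374 kN·m.

M ≈ 552 kN·m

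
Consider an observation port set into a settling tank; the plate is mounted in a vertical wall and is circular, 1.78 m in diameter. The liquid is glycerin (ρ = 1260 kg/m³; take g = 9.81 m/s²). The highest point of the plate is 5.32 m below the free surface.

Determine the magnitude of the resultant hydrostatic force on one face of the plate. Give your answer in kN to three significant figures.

F ≈ 191 kN

γ = ρg = 1260 × 9.81 / 1000 = 12.3606 kN/m³.
The centroid is at the centre, 0.89 m below the top of the plate, so the centroid depth is h_c = 5.32 + 0.89 = 6.21 m.
A = π(0.89)² = 2.48846 m².
Resultant F = γ·h_c·A = 12.3606 × 6.21 × 2.48846 = 191.013 kN.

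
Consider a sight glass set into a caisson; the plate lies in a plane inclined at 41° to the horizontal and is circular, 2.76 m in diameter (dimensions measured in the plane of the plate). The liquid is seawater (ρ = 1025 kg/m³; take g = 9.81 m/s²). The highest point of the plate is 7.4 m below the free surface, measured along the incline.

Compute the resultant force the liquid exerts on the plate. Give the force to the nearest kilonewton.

γ = ρg = 1025 × 9.81 / 1000 = 10.05525 kN/m³.
Let θ = 41° be the plate's angle to the horizontal; measure y along the incline from where the plane meets the free surface. Vertical depth h = y·sinθ with sinθ = 0.656059.
The centroid is at the centre, 1.38 m below the top of the plate, so y_c = 7.4 + 1.38 = 8.78 m and h_c = 8.78 × 0.656059 = 5.7602 m.
A = π(1.38)² = 5.98285 m².
Resultant F = γ·h_c·A = 10.05525 × 5.7602 × 5.98285 = 346.528 kN.

F ≈ 347 kN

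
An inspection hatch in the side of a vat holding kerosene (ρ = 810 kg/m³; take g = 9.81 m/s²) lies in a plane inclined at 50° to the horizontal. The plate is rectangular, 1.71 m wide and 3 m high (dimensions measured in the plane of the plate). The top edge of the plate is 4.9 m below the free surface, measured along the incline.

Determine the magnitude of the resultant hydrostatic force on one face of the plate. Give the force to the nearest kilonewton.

γ = ρg = 810 × 9.81 / 1000 = 7.9461 kN/m³.
Let θ = 50° be the plate's angle to the horizontal; measure y along the incline from where the plane meets the free surface. Vertical depth h = y·sinθ with sinθ = 0.766044.
The centroid lies 3/2 = 1.5 m below the top edge, so y_c = 4.9 + 1.5 = 6.4 m and h_c = 6.4 × 0.766044 = 4.90268 m.
A = 1.71 × 3 = 5.13 m².
Resultant F = γ·h_c·A = 7.9461 × 4.90268 × 5.13 = 199.85 kN.

F ≈ 200 kN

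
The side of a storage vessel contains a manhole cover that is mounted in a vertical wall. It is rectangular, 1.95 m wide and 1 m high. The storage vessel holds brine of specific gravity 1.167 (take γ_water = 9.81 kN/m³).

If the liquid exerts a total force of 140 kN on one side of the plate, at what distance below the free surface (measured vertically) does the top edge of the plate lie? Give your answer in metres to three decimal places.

d_top ≈ 5.771 m

γ = 1.167 × 9.81 = 11.44827 kN/m³.
A = 1.95 × 1 = 1.95 m².
From F = γ·h_c·A, the centroid depth is h_c = 140/(11.44827 × 1.95) = 6.27124 m.
The centroid lies 1/2 = 0.5 m below the top edge, so the top edge sits at h_top = 6.27124 − 0.5 = 5.77124 m below the surface.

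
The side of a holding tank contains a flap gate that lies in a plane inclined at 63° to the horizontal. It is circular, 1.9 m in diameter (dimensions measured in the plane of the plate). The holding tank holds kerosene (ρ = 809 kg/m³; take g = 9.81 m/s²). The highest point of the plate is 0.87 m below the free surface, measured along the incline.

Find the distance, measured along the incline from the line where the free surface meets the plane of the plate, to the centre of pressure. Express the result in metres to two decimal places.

γ = ρg = 809 × 9.81 / 1000 = 7.93629 kN/m³.
Let θ = 63° be the plate's angle to the horizontal; measure y along the incline from where the plane meets the free surface. Vertical depth h = y·sinθ with sinθ = 0.891007.
The centroid is at the centre, 0.95 m below the top of the plate, so y_c = 0.87 + 0.95 = 1.82 m and h_c = 1.82 × 0.891007 = 1.62163 m.
A = π(0.95)² = 2.83529 m².
Resultant F = γ·h_c·A = 7.93629 × 1.62163 × 2.83529 = 36.4894 kN.
I_c = πr⁴/4 = π × 0.95⁴/4 = 0.639712 m⁴.
Centre of pressure: y_p = y_c + I_c/(y_c·A) = 1.82 + 0.639712/(1.82 × 2.83529) = 1.82 + 0.12397 = 1.94397 m along the plane.

y_p = 1.94 m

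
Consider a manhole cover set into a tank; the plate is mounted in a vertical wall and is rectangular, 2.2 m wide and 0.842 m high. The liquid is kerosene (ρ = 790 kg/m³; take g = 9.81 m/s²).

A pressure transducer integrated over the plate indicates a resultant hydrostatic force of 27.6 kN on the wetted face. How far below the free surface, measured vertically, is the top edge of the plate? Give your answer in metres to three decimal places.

d_top ≈ 1.502 m

γ = ρg = 790 × 9.81 / 1000 = 7.7499 kN/m³.
A = 2.2 × 0.842 = 1.8524 m².
From F = γ·h_c·A, the centroid depth is h_c = 27.6/(7.7499 × 1.8524) = 1.92255 m.
The centroid lies 0.842/2 = 0.421 m below the top edge, so the top edge sits at h_top = 1.92255 − 0.421 = 1.50155 m below the surface.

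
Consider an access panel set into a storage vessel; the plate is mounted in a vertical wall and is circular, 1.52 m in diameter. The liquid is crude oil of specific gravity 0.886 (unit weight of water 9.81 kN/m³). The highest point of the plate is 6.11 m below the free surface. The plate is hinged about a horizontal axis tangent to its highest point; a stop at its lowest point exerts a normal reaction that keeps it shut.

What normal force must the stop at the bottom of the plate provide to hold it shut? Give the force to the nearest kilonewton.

P ≈ 56 kN

γ = 0.886 × 9.81 = 8.69166 kN/m³.
The centroid is at the centre, 0.76 m below the top of the plate, so the centroid depth is h_c = 6.11 + 0.76 = 6.87 m.
A = π(0.76)² = 1.81458 m².
Resultant F = γ·h_c·A = 8.69166 × 6.87 × 1.81458 = 108.352 kN.
I_c = πr⁴/4 = π × 0.76⁴/4 = 0.262026 m⁴.
Centre of pressure: y_p = y_c + I_c/(y_c·A) = 6.87 + 0.262026/(6.87 × 1.81458) = 6.87 + 0.021019 = 6.89102 m along the plane.
The resultant acts 0.76 + 0.021019 = 0.781019 m (along the plate) below the hinge at the top edge, so the moment about the hinge is M = F × 0.781019 = 108.352 × 0.781019 = 84.625 kN·m.
A normal force at the bottom, 1.52 m from the hinge, must supply this moment: P = 84.625/1.52 = 55.6743 kN.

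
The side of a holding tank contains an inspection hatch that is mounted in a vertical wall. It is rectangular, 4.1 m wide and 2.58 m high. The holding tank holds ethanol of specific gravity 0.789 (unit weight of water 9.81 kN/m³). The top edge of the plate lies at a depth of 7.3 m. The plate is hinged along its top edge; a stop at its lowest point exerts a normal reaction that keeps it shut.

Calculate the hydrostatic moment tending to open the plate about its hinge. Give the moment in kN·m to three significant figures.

M ≈ 953 kN·m

γ = 0.789 × 9.81 = 7.74009 kN/m³.
The centroid lies 2.58/2 = 1.29 m below the top edge, so the centroid depth is h_c = 7.3 + 1.29 = 8.59 m.
A = 4.1 × 2.58 = 10.578 m².
Resultant F = γ·h_c·A = 7.74009 × 8.59 × 10.578 = 703.303 kN.
I_c = b·h³/12 = 4.1 × 2.58³/12 = 5.86762 m⁴.
Centre of pressure: y_p = y_c + I_c/(y_c·A) = 8.59 + 5.86762/(8.59 × 10.578) = 8.59 + 0.0645751 = 8.65458 m along the plane.
The resultant acts 1.29 + 0.0645751 = 1.35458 m (along the plate) below the hinge at the top edge, so the moment about the hinge is M = F × 1.35458 = 703.303 × 1.35458 = 952.68 kN·m.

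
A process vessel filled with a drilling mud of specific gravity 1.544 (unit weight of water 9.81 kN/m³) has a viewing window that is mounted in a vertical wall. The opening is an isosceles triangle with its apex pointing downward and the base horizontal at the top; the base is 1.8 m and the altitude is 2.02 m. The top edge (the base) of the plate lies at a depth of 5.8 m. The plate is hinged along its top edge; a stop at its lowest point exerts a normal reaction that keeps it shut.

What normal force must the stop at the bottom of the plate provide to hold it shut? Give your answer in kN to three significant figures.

P ≈ 62.5 kN

γ = 1.544 × 9.81 = 15.14664 kN/m³.
With the apex down, the centroid sits h/3 = 2.02/3 = 0.673333 m below the base (the top edge), so the centroid depth is h_c = 5.8 + 0.673333 = 6.47333 m.
A = ½ × 1.8 × 2.02 = 1.818 m².
Resultant F = γ·h_c·A = 15.14664 × 6.47333 × 1.818 = 178.253 kN.
I_c = b·h³/36 = 1.8 × 2.02³/36 = 0.41212 m⁴.
Centre of pressure: y_p = y_c + I_c/(y_c·A) = 6.47333 + 0.41212/(6.47333 × 1.818) = 6.47333 + 0.0350189 = 6.50835 m along the plane.
The resultant acts 0.673333 + 0.0350189 = 0.708352 m (along the plate) below the hinge at the top edge, so the moment about the hinge is M = F × 0.708352 = 178.253 × 0.708352 = 126.266 kN·m.
A normal force at the bottom, 2.02 m from the hinge, must supply this moment: P = 126.266/2.02 = 62.5079 kN.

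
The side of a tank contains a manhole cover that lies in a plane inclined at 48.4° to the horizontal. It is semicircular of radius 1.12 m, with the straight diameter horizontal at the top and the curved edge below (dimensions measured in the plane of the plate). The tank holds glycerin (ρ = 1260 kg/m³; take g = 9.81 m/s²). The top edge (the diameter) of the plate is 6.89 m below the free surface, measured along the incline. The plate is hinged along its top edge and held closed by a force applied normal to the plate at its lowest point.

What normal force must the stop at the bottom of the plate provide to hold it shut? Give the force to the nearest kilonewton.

P ≈ 58 kN

γ = ρg = 1260 × 9.81 / 1000 = 12.3606 kN/m³.
Let θ = 48.4° be the plate's angle to the horizontal; measure y along the incline from where the plane meets the free surface. Vertical depth h = y·sinθ with sinθ = 0.747798.
The centroid of a semicircle lies 4r/(3π) = 0.475343 m from the diameter, here below the top edge, so y_c = 6.89 + 0.475343 = 7.36534 m and h_c = 7.36534 × 0.747798 = 5.50779 m.
A = πr²/2 = π × 1.12²/2 = 1.97041 m².
Resultant F = γ·h_c·A = 12.3606 × 5.50779 × 1.97041 = 134.145 kN.
I_c = (π/8 − 8/(9π))·r⁴ = 0.109757 × 1.12⁴ = 0.172705 m⁴.
Centre of pressure: y_p = y_c + I_c/(y_c·A) = 7.36534 + 0.172705/(7.36534 × 1.97041) = 7.36534 + 0.0119002 = 7.37724 m along the plane.
The resultant acts 0.475343 + 0.0119002 = 0.487243 m (along the plate) below the hinge at the top edge, so the moment about the hinge is M = F × 0.487243 = 134.145 × 0.487243 = 65.3612 kN·m.
A normal force at the bottom, 1.12 m from the hinge, must supply this moment: P = 65.3612/1.12 = 58.3582 kN.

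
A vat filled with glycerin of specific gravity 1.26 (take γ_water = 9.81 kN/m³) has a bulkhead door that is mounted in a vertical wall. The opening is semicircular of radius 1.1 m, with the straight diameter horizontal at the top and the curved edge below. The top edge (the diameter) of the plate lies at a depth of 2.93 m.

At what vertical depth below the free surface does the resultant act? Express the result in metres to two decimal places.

γ = 1.26 × 9.81 = 12.3606 kN/m³.
The centroid of a semicircle lies 4r/(3π) = 0.466854 m from the diameter, here below the top edge, so the centroid depth is h_c = 2.93 + 0.466854 = 3.39685 m.
A = πr²/2 = π × 1.1²/2 = 1.90066 m².
Resultant F = γ·h_c·A = 12.3606 × 3.39685 × 1.90066 = 79.8032 kN.
I_c = (π/8 − 8/(9π))·r⁴ = 0.109757 × 1.1⁴ = 0.160695 m⁴.
Centre of pressure: y_p = y_c + I_c/(y_c·A) = 3.39685 + 0.160695/(3.39685 × 1.90066) = 3.39685 + 0.0248898 = 3.42174 m along the plane.

h_p = 3.42 m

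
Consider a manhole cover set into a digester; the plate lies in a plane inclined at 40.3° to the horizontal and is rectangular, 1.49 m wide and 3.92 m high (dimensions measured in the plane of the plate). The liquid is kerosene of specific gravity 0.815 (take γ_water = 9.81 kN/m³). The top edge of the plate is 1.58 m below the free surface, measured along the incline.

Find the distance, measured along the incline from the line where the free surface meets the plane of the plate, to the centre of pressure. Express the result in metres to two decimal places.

γ = 0.815 × 9.81 = 7.99515 kN/m³.
Let θ = 40.3° be the plate's angle to the horizontal; measure y along the incline from where the plane meets the free surface. Vertical depth h = y·sinθ with sinθ = 0.646790.
The centroid lies 3.92/2 = 1.96 m below the top edge, so y_c = 1.58 + 1.96 = 3.54 m and h_c = 3.54 × 0.646790 = 2.28964 m.
A = 1.49 × 3.92 = 5.8408 m².
Resultant F = γ·h_c·A = 7.99515 × 2.28964 × 5.8408 = 106.922 kN.
I_c = b·h³/12 = 1.49 × 3.92³/12 = 7.47934 m⁴.
Centre of pressure: y_p = y_c + I_c/(y_c·A) = 3.54 + 7.47934/(3.54 × 5.8408) = 3.54 + 0.361733 = 3.90173 m along the plane.

y_p = 3.90 m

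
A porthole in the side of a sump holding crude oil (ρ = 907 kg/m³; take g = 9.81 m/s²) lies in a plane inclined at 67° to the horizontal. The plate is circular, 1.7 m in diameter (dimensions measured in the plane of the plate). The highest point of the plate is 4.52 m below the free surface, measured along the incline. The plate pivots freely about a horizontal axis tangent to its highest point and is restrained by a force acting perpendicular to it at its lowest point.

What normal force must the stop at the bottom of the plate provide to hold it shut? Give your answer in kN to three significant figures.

P ≈ 51.9 kN

γ = ρg = 907 × 9.81 / 1000 = 8.89767 kN/m³.
Let θ = 67° be the plate's angle to the horizontal; measure y along the incline from where the plane meets the free surface. Vertical depth h = y·sinθ with sinθ = 0.920505.
The centroid is at the centre, 0.85 m below the top of the plate, so y_c = 4.52 + 0.85 = 5.37 m and h_c = 5.37 × 0.920505 = 4.94311 m.
A = π(0.85)² = 2.2698 m².
Resultant F = γ·h_c·A = 8.89767 × 4.94311 × 2.2698 = 99.8307 kN.
I_c = πr⁴/4 = π × 0.85⁴/4 = 0.409983 m⁴.
Centre of pressure: y_p = y_c + I_c/(y_c·A) = 5.37 + 0.409983/(5.37 × 2.2698) = 5.37 + 0.033636 = 5.40364 m along the plane.
The resultant acts 0.85 + 0.033636 = 0.883636 m (along the plate) below the hinge at the top edge, so the moment about the hinge is M = F × 0.883636 = 99.8307 × 0.883636 = 88.214 kN·m.
A normal force at the bottom, 1.7 m from the hinge, must supply this moment: P = 88.214/1.7 = 51.8906 kN.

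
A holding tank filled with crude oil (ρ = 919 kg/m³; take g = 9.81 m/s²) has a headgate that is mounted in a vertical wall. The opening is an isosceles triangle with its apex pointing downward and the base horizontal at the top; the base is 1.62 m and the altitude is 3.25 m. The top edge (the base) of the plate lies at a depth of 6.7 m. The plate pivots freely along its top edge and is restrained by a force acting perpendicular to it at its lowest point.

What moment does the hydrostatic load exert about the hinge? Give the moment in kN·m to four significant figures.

γ = ρg = 919 × 9.81 / 1000 = 9.01539 kN/m³.
With the apex down, the centroid sits h/3 = 3.25/3 = 1.08333 m below the base (the top edge), so the centroid depth is h_c = 6.7 + 1.08333 = 7.78333 m.
A = ½ × 1.62 × 3.25 = 2.6325 m².
Resultant F = γ·h_c·A = 9.01539 × 7.78333 × 2.6325 = 184.722 kN.
I_c = b·h³/36 = 1.62 × 3.25³/36 = 1.54477 m⁴.
Centre of pressure: y_p = y_c + I_c/(y_c·A) = 7.78333 + 1.54477/(7.78333 × 2.6325) = 7.78333 + 0.0753928 = 7.85872 m along the plane.
The resultant acts 1.08333 + 0.0753928 = 1.15872 m (along the plate) below the hinge at the top edge, so the moment about the hinge is M = F × 1.15872 = 184.722 × 1.15872 = 214.041 kN·m.

M ≈ 214.0 kN·m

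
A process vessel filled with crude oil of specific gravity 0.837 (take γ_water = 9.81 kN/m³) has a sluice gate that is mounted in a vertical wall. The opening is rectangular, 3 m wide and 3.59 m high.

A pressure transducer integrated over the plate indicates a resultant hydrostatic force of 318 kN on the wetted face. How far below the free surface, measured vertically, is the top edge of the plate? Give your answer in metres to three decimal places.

d_top ≈ 1.801 m

γ = 0.837 × 9.81 = 8.21097 kN/m³.
A = 3 × 3.59 = 10.77 m².
From F = γ·h_c·A, the centroid depth is h_c = 318/(8.21097 × 10.77) = 3.59598 m.
The centroid lies 3.59/2 = 1.795 m below the top edge, so the top edge sits at h_top = 3.59598 − 1.795 = 1.80098 m below the surface.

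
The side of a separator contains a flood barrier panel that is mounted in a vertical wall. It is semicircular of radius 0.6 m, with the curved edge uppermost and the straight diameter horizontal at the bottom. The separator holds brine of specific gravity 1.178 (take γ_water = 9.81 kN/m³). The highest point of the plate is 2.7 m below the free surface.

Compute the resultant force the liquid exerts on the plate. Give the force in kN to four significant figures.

F ≈ 19.90 kN

γ = 1.178 × 9.81 = 11.55618 kN/m³.
The centroid lies 4r/(3π) = 0.254648 m above the diameter, so r − 4r/(3π) = 0.6 − 0.254648 = 0.345352 m below the topmost point, so the centroid depth is h_c = 2.7 + 0.345352 = 3.04535 m.
A = πr²/2 = π × 0.6²/2 = 0.565487 m².
Resultant F = γ·h_c·A = 11.55618 × 3.04535 × 0.565487 = 19.901 kN.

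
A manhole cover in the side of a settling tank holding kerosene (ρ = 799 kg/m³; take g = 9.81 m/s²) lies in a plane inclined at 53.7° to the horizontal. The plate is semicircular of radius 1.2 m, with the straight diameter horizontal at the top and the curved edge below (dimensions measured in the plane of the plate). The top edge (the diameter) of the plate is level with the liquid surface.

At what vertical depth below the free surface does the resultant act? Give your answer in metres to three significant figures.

h_p = 0.570 m

γ = ρg = 799 × 9.81 / 1000 = 7.83819 kN/m³.
Let θ = 53.7° be the plate's angle to the horizontal; measure y along the incline from where the plane meets the free surface. Vertical depth h = y·sinθ with sinθ = 0.805928.
The centroid of a semicircle lies 4r/(3π) = 0.509296 m from the diameter, here below the top edge, so y_c = 0.509296 m and h_c = 0.509296 × 0.805928 = 0.410456 m.
A = πr²/2 = π × 1.2²/2 = 2.26195 m².
Resultant F = γ·h_c·A = 7.83819 × 0.410456 × 2.26195 = 7.27722 kN.
I_c = (π/8 − 8/(9π))·r⁴ = 0.109757 × 1.2⁴ = 0.227592 m⁴.
Centre of pressure: y_p = y_c + I_c/(y_c·A) = 0.509296 + 0.227592/(0.509296 × 2.26195) = 0.509296 + 0.197562 = 0.706858 m along the plane.
Vertically, h_p = y_p·sinθ = 0.706858 × 0.805928 = 0.569677 m.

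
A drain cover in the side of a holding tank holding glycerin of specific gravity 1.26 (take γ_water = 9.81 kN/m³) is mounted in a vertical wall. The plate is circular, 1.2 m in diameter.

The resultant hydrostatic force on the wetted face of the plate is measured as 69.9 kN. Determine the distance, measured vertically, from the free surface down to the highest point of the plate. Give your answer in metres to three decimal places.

γ = 1.26 × 9.81 = 12.3606 kN/m³.
A = π(0.6)² = 1.13097 m².
From F = γ·h_c·A, the centroid depth is h_c = 69.9/(12.3606 × 1.13097) = 5.00019 m.
The centroid is at the centre, 0.6 m below the top of the plate, so the highest point sits at h_top = 5.00019 − 0.6 = 4.40019 m below the surface.

d_top ≈ 4.400 m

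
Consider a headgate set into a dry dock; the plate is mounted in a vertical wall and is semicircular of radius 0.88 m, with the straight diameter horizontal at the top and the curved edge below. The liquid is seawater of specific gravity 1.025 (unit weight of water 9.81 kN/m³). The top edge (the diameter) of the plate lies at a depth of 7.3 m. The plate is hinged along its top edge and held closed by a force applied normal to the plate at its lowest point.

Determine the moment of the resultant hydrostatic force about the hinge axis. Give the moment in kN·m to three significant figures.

M ≈ 35.7 kN·m

γ = 1.025 × 9.81 = 10.05525 kN/m³.
The centroid of a semicircle lies 4r/(3π) = 0.373484 m from the diameter, here below the top edge, so the centroid depth is h_c = 7.3 + 0.373484 = 7.67348 m.
A = πr²/2 = π × 0.88²/2 = 1.21642 m².
Resultant F = γ·h_c·A = 10.05525 × 7.67348 × 1.21642 = 93.8575 kN.
I_c = (π/8 − 8/(9π))·r⁴ = 0.109757 × 0.88⁴ = 0.0658208 m⁴.
Centre of pressure: y_p = y_c + I_c/(y_c·A) = 7.67348 + 0.0658208/(7.67348 × 1.21642) = 7.67348 + 0.00705159 = 7.68053 m along the plane.
The resultant acts 0.373484 + 0.00705159 = 0.380536 m (along the plate) below the hinge at the top edge, so the moment about the hinge is M = F × 0.380536 = 93.8575 × 0.380536 = 35.7162 kN·m.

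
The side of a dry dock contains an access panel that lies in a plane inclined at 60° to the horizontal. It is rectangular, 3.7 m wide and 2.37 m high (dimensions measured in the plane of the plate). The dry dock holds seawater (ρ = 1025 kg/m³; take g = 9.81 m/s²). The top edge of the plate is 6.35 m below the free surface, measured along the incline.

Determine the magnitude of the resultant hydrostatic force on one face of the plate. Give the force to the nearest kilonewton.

γ = ρg = 1025 × 9.81 / 1000 = 10.05525 kN/m³.
Let θ = 60° be the plate's angle to the horizontal; measure y along the incline from where the plane meets the free surface. Vertical depth h = y·sinθ with sinθ = 0.866025.
The centroid lies 2.37/2 = 1.185 m below the top edge, so y_c = 6.35 + 1.185 = 7.535 m and h_c = 7.535 × 0.866025 = 6.5255 m.
A = 3.7 × 2.37 = 8.769 m².
Resultant F = γ·h_c·A = 10.05525 × 6.5255 × 8.769 = 575.383 kN.

F ≈ 575 kN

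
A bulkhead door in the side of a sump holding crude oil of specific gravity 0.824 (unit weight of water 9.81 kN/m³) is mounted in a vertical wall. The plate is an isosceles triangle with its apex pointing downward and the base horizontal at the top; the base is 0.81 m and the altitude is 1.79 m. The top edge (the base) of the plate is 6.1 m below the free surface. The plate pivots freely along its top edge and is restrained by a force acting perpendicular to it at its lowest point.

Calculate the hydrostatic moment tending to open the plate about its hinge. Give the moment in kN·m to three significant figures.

γ = 0.824 × 9.81 = 8.08344 kN/m³.
With the apex down, the centroid sits h/3 = 1.79/3 = 0.596667 m below the base (the top edge), so the centroid depth is h_c = 6.1 + 0.596667 = 6.69667 m.
A = ½ × 0.81 × 1.79 = 0.72495 m².
Resultant F = γ·h_c·A = 8.08344 × 6.69667 × 0.72495 = 39.2431 kN.
I_c = b·h³/36 = 0.81 × 1.79³/36 = 0.129045 m⁴.
Centre of pressure: y_p = y_c + I_c/(y_c·A) = 6.69667 + 0.129045/(6.69667 × 0.72495) = 6.69667 + 0.0265812 = 6.72325 m along the plane.
The resultant acts 0.596667 + 0.0265812 = 0.623248 m (along the plate) below the hinge at the top edge, so the moment about the hinge is M = F × 0.623248 = 39.2431 × 0.623248 = 24.4582 kN·m.

M ≈ 24.5 kN·m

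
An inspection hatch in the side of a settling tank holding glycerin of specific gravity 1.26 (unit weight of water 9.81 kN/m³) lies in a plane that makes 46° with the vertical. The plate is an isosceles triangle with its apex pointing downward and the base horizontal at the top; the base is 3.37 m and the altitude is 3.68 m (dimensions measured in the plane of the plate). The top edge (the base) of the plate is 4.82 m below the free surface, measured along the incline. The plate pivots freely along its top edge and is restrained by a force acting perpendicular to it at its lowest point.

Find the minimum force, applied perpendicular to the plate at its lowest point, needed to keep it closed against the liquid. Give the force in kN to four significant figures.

γ = 1.26 × 9.81 = 12.3606 kN/m³.
The plate makes 46° with the vertical, i.e. θ = 90° − 46° = 44° to the horizontal. Measuring y along the incline from the free-surface line, vertical depth h = y·sinθ with sinθ = 0.694658.
With the apex down, the centroid sits h/3 = 3.68/3 = 1.22667 m below the base (the top edge), so y_c = 4.82 + 1.22667 = 6.04667 m and h_c = 6.04667 × 0.694658 = 4.20037 m.
A = ½ × 3.37 × 3.68 = 6.2008 m².
Resultant F = γ·h_c·A = 12.3606 × 4.20037 × 6.2008 = 321.94 kN.
I_c = b·h³/36 = 3.37 × 3.68³/36 = 4.66521 m⁴.
Centre of pressure: y_p = y_c + I_c/(y_c·A) = 6.04667 + 4.66521/(6.04667 × 6.2008) = 6.04667 + 0.124425 = 6.17109 m along the plane.
The resultant acts 1.22667 + 0.124425 = 1.35109 m (along the plate) below the hinge at the top edge, so the moment about the hinge is M = F × 1.35109 = 321.94 × 1.35109 = 434.97 kN·m.
A normal force at the bottom, 3.68 m from the hinge, must supply this moment: P = 434.97/3.68 = 118.198 kN.

P ≈ 118.2 kN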